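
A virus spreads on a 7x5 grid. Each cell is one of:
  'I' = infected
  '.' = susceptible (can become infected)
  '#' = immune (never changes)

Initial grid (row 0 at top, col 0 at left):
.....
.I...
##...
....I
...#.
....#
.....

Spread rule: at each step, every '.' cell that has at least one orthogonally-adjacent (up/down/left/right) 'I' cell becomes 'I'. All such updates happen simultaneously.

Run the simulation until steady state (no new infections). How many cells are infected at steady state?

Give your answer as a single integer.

Answer: 31

Derivation:
Step 0 (initial): 2 infected
Step 1: +6 new -> 8 infected
Step 2: +7 new -> 15 infected
Step 3: +4 new -> 19 infected
Step 4: +3 new -> 22 infected
Step 5: +4 new -> 26 infected
Step 6: +3 new -> 29 infected
Step 7: +2 new -> 31 infected
Step 8: +0 new -> 31 infected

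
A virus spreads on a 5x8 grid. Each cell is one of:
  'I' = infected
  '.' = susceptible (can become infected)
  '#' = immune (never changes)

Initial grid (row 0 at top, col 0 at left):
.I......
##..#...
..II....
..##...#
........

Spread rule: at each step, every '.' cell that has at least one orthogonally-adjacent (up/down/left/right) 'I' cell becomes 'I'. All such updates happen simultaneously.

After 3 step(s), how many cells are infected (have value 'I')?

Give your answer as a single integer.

Step 0 (initial): 3 infected
Step 1: +6 new -> 9 infected
Step 2: +5 new -> 14 infected
Step 3: +7 new -> 21 infected

Answer: 21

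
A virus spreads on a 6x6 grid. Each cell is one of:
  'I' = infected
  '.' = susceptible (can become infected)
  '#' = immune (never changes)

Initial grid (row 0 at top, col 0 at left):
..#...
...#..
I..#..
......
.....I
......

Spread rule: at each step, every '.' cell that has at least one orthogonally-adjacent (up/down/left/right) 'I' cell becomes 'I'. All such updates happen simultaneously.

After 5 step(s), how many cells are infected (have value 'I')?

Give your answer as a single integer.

Answer: 32

Derivation:
Step 0 (initial): 2 infected
Step 1: +6 new -> 8 infected
Step 2: +9 new -> 17 infected
Step 3: +10 new -> 27 infected
Step 4: +4 new -> 31 infected
Step 5: +1 new -> 32 infected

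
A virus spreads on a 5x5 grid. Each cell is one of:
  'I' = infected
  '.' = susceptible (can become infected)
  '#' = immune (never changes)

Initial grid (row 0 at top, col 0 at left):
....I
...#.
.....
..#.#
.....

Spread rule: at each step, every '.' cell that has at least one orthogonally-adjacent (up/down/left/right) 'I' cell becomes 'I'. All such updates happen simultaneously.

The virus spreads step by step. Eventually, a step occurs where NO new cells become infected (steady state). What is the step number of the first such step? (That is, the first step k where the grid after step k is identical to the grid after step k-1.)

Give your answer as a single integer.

Answer: 9

Derivation:
Step 0 (initial): 1 infected
Step 1: +2 new -> 3 infected
Step 2: +2 new -> 5 infected
Step 3: +3 new -> 8 infected
Step 4: +4 new -> 12 infected
Step 5: +3 new -> 15 infected
Step 6: +4 new -> 19 infected
Step 7: +2 new -> 21 infected
Step 8: +1 new -> 22 infected
Step 9: +0 new -> 22 infected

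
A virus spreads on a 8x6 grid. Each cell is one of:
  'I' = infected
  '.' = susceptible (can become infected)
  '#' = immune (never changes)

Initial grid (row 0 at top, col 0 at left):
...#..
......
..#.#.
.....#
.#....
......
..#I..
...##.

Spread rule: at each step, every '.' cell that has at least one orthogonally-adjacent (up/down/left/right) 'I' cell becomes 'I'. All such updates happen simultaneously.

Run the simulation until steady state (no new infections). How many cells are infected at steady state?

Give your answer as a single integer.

Step 0 (initial): 1 infected
Step 1: +2 new -> 3 infected
Step 2: +4 new -> 7 infected
Step 3: +6 new -> 13 infected
Step 4: +6 new -> 19 infected
Step 5: +5 new -> 24 infected
Step 6: +6 new -> 30 infected
Step 7: +5 new -> 35 infected
Step 8: +4 new -> 39 infected
Step 9: +1 new -> 40 infected
Step 10: +0 new -> 40 infected

Answer: 40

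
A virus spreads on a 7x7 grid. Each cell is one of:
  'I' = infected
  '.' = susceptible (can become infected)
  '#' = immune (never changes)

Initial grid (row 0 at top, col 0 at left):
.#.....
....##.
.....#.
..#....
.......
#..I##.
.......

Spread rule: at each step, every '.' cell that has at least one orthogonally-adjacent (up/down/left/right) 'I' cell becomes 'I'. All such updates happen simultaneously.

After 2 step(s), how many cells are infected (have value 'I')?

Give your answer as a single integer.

Answer: 10

Derivation:
Step 0 (initial): 1 infected
Step 1: +3 new -> 4 infected
Step 2: +6 new -> 10 infected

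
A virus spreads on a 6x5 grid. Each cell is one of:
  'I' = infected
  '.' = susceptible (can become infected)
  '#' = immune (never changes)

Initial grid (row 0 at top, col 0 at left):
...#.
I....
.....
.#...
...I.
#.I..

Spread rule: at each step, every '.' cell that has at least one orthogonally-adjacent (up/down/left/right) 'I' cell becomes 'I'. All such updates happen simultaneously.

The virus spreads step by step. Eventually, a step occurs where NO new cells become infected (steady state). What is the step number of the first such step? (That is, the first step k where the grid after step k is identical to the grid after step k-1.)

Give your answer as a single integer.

Step 0 (initial): 3 infected
Step 1: +8 new -> 11 infected
Step 2: +9 new -> 20 infected
Step 3: +5 new -> 25 infected
Step 4: +1 new -> 26 infected
Step 5: +1 new -> 27 infected
Step 6: +0 new -> 27 infected

Answer: 6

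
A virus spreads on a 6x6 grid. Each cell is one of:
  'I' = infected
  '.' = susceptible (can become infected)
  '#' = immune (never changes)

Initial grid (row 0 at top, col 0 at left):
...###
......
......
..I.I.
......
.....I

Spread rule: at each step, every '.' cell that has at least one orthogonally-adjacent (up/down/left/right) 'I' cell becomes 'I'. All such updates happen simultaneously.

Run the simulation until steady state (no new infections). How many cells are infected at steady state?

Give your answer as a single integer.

Step 0 (initial): 3 infected
Step 1: +9 new -> 12 infected
Step 2: +10 new -> 22 infected
Step 3: +7 new -> 29 infected
Step 4: +3 new -> 32 infected
Step 5: +1 new -> 33 infected
Step 6: +0 new -> 33 infected

Answer: 33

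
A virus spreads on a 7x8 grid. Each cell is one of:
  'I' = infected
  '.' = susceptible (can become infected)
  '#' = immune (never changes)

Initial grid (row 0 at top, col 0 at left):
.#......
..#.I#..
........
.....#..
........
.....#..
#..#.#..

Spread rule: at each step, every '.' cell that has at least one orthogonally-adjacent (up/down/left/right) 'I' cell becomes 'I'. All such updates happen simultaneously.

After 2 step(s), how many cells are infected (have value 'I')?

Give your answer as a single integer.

Step 0 (initial): 1 infected
Step 1: +3 new -> 4 infected
Step 2: +5 new -> 9 infected

Answer: 9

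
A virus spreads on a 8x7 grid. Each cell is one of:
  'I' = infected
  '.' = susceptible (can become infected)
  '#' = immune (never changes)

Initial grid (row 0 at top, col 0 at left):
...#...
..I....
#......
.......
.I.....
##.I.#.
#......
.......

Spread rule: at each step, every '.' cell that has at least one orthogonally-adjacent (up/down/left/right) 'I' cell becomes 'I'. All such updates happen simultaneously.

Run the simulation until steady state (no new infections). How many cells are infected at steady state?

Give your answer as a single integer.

Answer: 50

Derivation:
Step 0 (initial): 3 infected
Step 1: +11 new -> 14 infected
Step 2: +12 new -> 26 infected
Step 3: +10 new -> 36 infected
Step 4: +8 new -> 44 infected
Step 5: +6 new -> 50 infected
Step 6: +0 new -> 50 infected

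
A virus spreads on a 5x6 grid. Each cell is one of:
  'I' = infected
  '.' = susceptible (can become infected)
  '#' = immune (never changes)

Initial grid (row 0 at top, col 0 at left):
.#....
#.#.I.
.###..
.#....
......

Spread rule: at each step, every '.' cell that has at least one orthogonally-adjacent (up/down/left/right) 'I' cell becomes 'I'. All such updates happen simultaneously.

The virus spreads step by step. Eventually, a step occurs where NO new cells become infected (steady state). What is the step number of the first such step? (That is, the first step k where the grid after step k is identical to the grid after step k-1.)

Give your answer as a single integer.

Answer: 10

Derivation:
Step 0 (initial): 1 infected
Step 1: +4 new -> 5 infected
Step 2: +4 new -> 9 infected
Step 3: +4 new -> 13 infected
Step 4: +3 new -> 16 infected
Step 5: +1 new -> 17 infected
Step 6: +1 new -> 18 infected
Step 7: +1 new -> 19 infected
Step 8: +1 new -> 20 infected
Step 9: +1 new -> 21 infected
Step 10: +0 new -> 21 infected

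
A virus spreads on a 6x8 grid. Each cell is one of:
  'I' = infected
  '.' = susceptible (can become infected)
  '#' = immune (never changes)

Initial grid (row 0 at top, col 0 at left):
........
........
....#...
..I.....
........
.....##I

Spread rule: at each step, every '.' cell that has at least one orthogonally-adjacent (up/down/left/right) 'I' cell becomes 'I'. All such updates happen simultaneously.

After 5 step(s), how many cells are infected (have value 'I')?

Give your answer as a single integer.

Answer: 43

Derivation:
Step 0 (initial): 2 infected
Step 1: +5 new -> 7 infected
Step 2: +10 new -> 17 infected
Step 3: +12 new -> 29 infected
Step 4: +9 new -> 38 infected
Step 5: +5 new -> 43 infected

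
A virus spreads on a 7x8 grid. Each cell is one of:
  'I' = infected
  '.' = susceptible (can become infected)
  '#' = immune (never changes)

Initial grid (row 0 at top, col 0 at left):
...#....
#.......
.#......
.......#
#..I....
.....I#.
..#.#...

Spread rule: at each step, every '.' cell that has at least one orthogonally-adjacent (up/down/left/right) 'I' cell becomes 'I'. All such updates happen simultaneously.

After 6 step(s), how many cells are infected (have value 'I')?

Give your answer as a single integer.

Step 0 (initial): 2 infected
Step 1: +7 new -> 9 infected
Step 2: +9 new -> 18 infected
Step 3: +9 new -> 27 infected
Step 4: +8 new -> 35 infected
Step 5: +8 new -> 43 infected
Step 6: +3 new -> 46 infected

Answer: 46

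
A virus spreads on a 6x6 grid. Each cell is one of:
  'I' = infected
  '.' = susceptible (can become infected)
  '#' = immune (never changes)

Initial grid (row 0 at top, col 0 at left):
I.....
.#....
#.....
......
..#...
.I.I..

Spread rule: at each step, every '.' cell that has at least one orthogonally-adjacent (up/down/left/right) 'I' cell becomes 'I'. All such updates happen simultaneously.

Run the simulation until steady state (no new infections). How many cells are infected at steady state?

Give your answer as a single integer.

Answer: 33

Derivation:
Step 0 (initial): 3 infected
Step 1: +7 new -> 10 infected
Step 2: +6 new -> 16 infected
Step 3: +8 new -> 24 infected
Step 4: +5 new -> 29 infected
Step 5: +3 new -> 32 infected
Step 6: +1 new -> 33 infected
Step 7: +0 new -> 33 infected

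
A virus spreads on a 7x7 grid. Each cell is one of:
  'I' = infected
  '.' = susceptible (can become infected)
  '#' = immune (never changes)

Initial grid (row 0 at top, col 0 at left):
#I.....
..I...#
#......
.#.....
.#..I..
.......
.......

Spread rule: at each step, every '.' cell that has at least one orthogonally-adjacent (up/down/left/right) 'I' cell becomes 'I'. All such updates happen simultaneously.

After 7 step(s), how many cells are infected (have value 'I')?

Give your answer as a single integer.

Answer: 44

Derivation:
Step 0 (initial): 3 infected
Step 1: +8 new -> 11 infected
Step 2: +14 new -> 25 infected
Step 3: +8 new -> 33 infected
Step 4: +5 new -> 38 infected
Step 5: +3 new -> 41 infected
Step 6: +2 new -> 43 infected
Step 7: +1 new -> 44 infected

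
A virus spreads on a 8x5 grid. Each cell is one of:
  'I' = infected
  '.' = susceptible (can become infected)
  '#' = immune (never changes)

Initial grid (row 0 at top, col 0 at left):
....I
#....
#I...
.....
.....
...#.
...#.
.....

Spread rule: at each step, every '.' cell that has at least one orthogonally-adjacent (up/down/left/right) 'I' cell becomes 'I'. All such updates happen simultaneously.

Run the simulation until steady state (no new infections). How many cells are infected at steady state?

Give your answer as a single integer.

Step 0 (initial): 2 infected
Step 1: +5 new -> 7 infected
Step 2: +9 new -> 16 infected
Step 3: +6 new -> 22 infected
Step 4: +5 new -> 27 infected
Step 5: +4 new -> 31 infected
Step 6: +3 new -> 34 infected
Step 7: +2 new -> 36 infected
Step 8: +0 new -> 36 infected

Answer: 36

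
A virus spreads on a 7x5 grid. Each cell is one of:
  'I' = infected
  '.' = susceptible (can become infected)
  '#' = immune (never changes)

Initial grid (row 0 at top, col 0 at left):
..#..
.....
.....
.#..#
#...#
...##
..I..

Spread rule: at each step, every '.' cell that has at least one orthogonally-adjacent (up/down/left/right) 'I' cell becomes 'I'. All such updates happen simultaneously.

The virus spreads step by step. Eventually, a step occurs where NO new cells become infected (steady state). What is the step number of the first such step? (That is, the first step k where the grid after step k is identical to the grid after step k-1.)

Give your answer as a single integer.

Answer: 9

Derivation:
Step 0 (initial): 1 infected
Step 1: +3 new -> 4 infected
Step 2: +4 new -> 8 infected
Step 3: +4 new -> 12 infected
Step 4: +2 new -> 14 infected
Step 5: +3 new -> 17 infected
Step 6: +4 new -> 21 infected
Step 7: +5 new -> 26 infected
Step 8: +2 new -> 28 infected
Step 9: +0 new -> 28 infected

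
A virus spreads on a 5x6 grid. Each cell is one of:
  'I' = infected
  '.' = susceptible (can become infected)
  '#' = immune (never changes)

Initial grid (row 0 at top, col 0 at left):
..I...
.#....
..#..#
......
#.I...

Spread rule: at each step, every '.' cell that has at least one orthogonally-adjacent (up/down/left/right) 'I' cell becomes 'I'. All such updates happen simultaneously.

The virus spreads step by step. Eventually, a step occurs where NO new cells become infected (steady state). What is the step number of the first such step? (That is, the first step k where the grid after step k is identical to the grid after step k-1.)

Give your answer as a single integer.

Answer: 5

Derivation:
Step 0 (initial): 2 infected
Step 1: +6 new -> 8 infected
Step 2: +6 new -> 14 infected
Step 3: +8 new -> 22 infected
Step 4: +4 new -> 26 infected
Step 5: +0 new -> 26 infected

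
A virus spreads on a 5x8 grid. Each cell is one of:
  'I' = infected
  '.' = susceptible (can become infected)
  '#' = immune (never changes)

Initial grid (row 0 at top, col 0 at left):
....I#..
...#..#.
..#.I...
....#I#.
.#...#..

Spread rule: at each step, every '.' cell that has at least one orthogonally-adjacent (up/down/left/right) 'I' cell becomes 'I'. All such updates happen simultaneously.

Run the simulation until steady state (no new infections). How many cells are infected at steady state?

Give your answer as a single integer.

Step 0 (initial): 3 infected
Step 1: +4 new -> 7 infected
Step 2: +4 new -> 11 infected
Step 3: +5 new -> 16 infected
Step 4: +7 new -> 23 infected
Step 5: +5 new -> 28 infected
Step 6: +4 new -> 32 infected
Step 7: +0 new -> 32 infected

Answer: 32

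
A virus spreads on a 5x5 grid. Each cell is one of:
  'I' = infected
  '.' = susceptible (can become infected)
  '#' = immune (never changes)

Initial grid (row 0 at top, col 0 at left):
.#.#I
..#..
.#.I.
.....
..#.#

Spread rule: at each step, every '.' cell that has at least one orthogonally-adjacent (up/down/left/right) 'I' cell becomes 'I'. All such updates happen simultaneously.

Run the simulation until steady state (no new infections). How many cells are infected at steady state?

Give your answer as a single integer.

Step 0 (initial): 2 infected
Step 1: +5 new -> 7 infected
Step 2: +3 new -> 10 infected
Step 3: +1 new -> 11 infected
Step 4: +2 new -> 13 infected
Step 5: +2 new -> 15 infected
Step 6: +1 new -> 16 infected
Step 7: +2 new -> 18 infected
Step 8: +0 new -> 18 infected

Answer: 18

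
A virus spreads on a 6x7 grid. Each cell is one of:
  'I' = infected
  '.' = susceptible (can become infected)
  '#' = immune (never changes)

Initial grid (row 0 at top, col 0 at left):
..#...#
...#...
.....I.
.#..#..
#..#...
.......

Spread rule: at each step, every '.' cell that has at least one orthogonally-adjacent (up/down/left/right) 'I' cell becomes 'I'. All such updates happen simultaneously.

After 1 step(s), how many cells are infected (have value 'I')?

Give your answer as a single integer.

Step 0 (initial): 1 infected
Step 1: +4 new -> 5 infected

Answer: 5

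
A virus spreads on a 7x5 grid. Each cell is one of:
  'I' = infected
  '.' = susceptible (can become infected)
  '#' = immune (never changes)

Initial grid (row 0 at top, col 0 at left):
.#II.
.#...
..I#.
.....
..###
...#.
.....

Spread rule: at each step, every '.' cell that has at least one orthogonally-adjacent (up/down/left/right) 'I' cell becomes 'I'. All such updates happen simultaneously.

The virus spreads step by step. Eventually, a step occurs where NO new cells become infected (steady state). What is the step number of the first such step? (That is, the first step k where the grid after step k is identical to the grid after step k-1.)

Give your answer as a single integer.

Answer: 10

Derivation:
Step 0 (initial): 3 infected
Step 1: +5 new -> 8 infected
Step 2: +4 new -> 12 infected
Step 3: +5 new -> 17 infected
Step 4: +3 new -> 20 infected
Step 5: +3 new -> 23 infected
Step 6: +2 new -> 25 infected
Step 7: +1 new -> 26 infected
Step 8: +1 new -> 27 infected
Step 9: +1 new -> 28 infected
Step 10: +0 new -> 28 infected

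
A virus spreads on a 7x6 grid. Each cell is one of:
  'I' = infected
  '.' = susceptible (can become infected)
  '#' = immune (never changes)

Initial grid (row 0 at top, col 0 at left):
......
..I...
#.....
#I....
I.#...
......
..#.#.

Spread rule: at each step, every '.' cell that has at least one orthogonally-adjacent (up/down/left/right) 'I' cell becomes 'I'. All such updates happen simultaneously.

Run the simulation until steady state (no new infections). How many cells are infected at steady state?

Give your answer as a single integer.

Answer: 37

Derivation:
Step 0 (initial): 3 infected
Step 1: +8 new -> 11 infected
Step 2: +8 new -> 19 infected
Step 3: +8 new -> 27 infected
Step 4: +5 new -> 32 infected
Step 5: +3 new -> 35 infected
Step 6: +1 new -> 36 infected
Step 7: +1 new -> 37 infected
Step 8: +0 new -> 37 infected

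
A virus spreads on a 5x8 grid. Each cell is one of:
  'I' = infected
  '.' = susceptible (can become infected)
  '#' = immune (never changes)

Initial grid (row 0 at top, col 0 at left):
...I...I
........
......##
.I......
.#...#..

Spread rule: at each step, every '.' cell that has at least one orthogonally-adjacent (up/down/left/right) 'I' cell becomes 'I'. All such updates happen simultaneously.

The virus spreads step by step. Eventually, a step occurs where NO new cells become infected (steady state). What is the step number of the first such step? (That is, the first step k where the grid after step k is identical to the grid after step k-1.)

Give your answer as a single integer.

Answer: 8

Derivation:
Step 0 (initial): 3 infected
Step 1: +8 new -> 11 infected
Step 2: +12 new -> 23 infected
Step 3: +6 new -> 29 infected
Step 4: +3 new -> 32 infected
Step 5: +1 new -> 33 infected
Step 6: +2 new -> 35 infected
Step 7: +1 new -> 36 infected
Step 8: +0 new -> 36 infected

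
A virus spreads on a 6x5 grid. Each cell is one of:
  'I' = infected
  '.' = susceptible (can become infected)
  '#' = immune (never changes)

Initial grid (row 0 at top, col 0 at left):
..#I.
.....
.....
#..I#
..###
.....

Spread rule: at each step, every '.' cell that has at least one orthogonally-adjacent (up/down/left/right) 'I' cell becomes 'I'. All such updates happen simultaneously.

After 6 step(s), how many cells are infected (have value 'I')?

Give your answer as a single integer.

Step 0 (initial): 2 infected
Step 1: +4 new -> 6 infected
Step 2: +5 new -> 11 infected
Step 3: +3 new -> 14 infected
Step 4: +5 new -> 19 infected
Step 5: +3 new -> 22 infected
Step 6: +1 new -> 23 infected

Answer: 23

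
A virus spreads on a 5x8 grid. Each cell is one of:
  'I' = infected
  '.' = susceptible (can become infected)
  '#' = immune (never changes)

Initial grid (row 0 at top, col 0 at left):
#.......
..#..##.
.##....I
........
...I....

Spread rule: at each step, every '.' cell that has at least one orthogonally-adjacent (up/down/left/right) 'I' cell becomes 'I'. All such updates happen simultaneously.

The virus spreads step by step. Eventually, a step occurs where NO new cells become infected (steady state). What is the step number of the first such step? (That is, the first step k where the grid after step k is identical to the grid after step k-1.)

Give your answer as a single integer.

Step 0 (initial): 2 infected
Step 1: +6 new -> 8 infected
Step 2: +9 new -> 17 infected
Step 3: +7 new -> 24 infected
Step 4: +4 new -> 28 infected
Step 5: +3 new -> 31 infected
Step 6: +2 new -> 33 infected
Step 7: +1 new -> 34 infected
Step 8: +0 new -> 34 infected

Answer: 8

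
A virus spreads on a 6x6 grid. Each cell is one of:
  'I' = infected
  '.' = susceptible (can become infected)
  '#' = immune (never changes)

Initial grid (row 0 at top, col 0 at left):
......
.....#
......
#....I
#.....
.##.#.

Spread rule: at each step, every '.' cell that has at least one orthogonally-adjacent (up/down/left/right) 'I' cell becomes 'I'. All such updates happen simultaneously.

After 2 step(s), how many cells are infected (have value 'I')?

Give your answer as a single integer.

Answer: 8

Derivation:
Step 0 (initial): 1 infected
Step 1: +3 new -> 4 infected
Step 2: +4 new -> 8 infected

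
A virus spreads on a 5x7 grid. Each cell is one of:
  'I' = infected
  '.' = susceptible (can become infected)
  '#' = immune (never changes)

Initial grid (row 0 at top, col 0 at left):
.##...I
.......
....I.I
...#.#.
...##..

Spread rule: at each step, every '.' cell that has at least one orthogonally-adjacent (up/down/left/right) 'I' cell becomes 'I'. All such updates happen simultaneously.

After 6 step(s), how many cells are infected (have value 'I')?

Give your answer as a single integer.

Step 0 (initial): 3 infected
Step 1: +7 new -> 10 infected
Step 2: +5 new -> 15 infected
Step 3: +5 new -> 20 infected
Step 4: +4 new -> 24 infected
Step 5: +3 new -> 27 infected
Step 6: +2 new -> 29 infected

Answer: 29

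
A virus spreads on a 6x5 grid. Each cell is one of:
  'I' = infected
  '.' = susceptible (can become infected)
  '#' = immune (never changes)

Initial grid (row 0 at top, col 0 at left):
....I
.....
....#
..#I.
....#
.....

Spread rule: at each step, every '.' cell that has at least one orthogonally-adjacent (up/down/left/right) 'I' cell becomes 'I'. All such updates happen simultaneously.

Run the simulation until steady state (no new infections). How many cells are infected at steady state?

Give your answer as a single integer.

Answer: 27

Derivation:
Step 0 (initial): 2 infected
Step 1: +5 new -> 7 infected
Step 2: +5 new -> 12 infected
Step 3: +6 new -> 18 infected
Step 4: +6 new -> 24 infected
Step 5: +3 new -> 27 infected
Step 6: +0 new -> 27 infected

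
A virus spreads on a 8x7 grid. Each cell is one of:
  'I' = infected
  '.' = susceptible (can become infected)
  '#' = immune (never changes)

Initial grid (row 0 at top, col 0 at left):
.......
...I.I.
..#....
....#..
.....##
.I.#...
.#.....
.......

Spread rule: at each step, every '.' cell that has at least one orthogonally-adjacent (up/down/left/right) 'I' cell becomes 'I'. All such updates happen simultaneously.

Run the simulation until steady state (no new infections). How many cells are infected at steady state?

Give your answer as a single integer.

Step 0 (initial): 3 infected
Step 1: +10 new -> 13 infected
Step 2: +13 new -> 26 infected
Step 3: +10 new -> 36 infected
Step 4: +6 new -> 42 infected
Step 5: +3 new -> 45 infected
Step 6: +3 new -> 48 infected
Step 7: +2 new -> 50 infected
Step 8: +0 new -> 50 infected

Answer: 50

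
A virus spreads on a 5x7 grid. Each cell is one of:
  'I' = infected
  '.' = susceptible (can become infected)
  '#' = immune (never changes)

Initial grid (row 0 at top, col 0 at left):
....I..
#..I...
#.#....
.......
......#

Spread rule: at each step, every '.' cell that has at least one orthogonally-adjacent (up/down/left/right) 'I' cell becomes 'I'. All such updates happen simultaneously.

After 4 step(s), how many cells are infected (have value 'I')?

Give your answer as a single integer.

Step 0 (initial): 2 infected
Step 1: +5 new -> 7 infected
Step 2: +6 new -> 13 infected
Step 3: +7 new -> 20 infected
Step 4: +6 new -> 26 infected

Answer: 26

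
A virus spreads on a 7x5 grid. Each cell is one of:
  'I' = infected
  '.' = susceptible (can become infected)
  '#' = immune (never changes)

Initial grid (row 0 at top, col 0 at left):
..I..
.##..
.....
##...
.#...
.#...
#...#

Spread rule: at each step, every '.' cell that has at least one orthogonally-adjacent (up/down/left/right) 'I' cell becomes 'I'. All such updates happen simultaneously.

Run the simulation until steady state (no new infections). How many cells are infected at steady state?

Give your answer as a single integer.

Answer: 25

Derivation:
Step 0 (initial): 1 infected
Step 1: +2 new -> 3 infected
Step 2: +3 new -> 6 infected
Step 3: +3 new -> 9 infected
Step 4: +4 new -> 13 infected
Step 5: +4 new -> 17 infected
Step 6: +3 new -> 20 infected
Step 7: +3 new -> 23 infected
Step 8: +1 new -> 24 infected
Step 9: +1 new -> 25 infected
Step 10: +0 new -> 25 infected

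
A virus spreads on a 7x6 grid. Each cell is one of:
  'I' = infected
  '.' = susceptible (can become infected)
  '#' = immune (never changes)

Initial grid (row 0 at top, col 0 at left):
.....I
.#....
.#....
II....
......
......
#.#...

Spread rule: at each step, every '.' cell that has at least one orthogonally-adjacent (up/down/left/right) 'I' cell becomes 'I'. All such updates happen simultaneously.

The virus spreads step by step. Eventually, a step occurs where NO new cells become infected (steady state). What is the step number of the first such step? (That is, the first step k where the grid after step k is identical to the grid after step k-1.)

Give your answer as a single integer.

Answer: 7

Derivation:
Step 0 (initial): 3 infected
Step 1: +6 new -> 9 infected
Step 2: +9 new -> 18 infected
Step 3: +11 new -> 29 infected
Step 4: +4 new -> 33 infected
Step 5: +3 new -> 36 infected
Step 6: +2 new -> 38 infected
Step 7: +0 new -> 38 infected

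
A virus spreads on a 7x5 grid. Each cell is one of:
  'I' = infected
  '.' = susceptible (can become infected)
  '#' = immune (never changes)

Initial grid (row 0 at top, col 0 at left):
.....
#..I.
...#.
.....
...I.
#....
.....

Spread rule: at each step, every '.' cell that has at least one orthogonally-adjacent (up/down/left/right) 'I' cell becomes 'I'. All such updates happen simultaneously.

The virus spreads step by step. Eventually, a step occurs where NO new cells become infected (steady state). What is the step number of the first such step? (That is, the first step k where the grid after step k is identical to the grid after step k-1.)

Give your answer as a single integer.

Answer: 6

Derivation:
Step 0 (initial): 2 infected
Step 1: +7 new -> 9 infected
Step 2: +11 new -> 20 infected
Step 3: +7 new -> 27 infected
Step 4: +4 new -> 31 infected
Step 5: +1 new -> 32 infected
Step 6: +0 new -> 32 infected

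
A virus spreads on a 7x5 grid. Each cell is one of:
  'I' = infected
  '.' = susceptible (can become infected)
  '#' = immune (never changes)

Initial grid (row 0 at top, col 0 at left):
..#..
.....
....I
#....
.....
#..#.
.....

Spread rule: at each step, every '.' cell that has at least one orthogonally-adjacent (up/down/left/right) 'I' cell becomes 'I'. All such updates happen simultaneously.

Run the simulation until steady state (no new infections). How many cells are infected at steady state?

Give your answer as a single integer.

Answer: 31

Derivation:
Step 0 (initial): 1 infected
Step 1: +3 new -> 4 infected
Step 2: +5 new -> 9 infected
Step 3: +6 new -> 15 infected
Step 4: +5 new -> 20 infected
Step 5: +5 new -> 25 infected
Step 6: +4 new -> 29 infected
Step 7: +1 new -> 30 infected
Step 8: +1 new -> 31 infected
Step 9: +0 new -> 31 infected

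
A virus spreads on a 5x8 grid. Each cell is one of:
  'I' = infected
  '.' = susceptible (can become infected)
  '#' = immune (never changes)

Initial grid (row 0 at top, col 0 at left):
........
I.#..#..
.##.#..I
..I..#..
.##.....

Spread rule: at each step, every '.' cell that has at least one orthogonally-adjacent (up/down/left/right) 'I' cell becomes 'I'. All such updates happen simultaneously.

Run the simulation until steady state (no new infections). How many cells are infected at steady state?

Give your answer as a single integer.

Step 0 (initial): 3 infected
Step 1: +8 new -> 11 infected
Step 2: +10 new -> 21 infected
Step 3: +6 new -> 27 infected
Step 4: +4 new -> 31 infected
Step 5: +1 new -> 32 infected
Step 6: +0 new -> 32 infected

Answer: 32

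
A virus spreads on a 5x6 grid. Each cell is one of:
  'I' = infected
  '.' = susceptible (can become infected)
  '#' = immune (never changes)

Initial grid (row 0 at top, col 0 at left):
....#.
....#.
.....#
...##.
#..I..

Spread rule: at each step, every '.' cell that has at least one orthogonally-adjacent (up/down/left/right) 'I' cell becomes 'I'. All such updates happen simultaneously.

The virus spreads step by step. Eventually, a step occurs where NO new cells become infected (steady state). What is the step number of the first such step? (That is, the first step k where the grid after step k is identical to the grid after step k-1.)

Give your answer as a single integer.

Step 0 (initial): 1 infected
Step 1: +2 new -> 3 infected
Step 2: +3 new -> 6 infected
Step 3: +3 new -> 9 infected
Step 4: +4 new -> 13 infected
Step 5: +5 new -> 18 infected
Step 6: +3 new -> 21 infected
Step 7: +1 new -> 22 infected
Step 8: +0 new -> 22 infected

Answer: 8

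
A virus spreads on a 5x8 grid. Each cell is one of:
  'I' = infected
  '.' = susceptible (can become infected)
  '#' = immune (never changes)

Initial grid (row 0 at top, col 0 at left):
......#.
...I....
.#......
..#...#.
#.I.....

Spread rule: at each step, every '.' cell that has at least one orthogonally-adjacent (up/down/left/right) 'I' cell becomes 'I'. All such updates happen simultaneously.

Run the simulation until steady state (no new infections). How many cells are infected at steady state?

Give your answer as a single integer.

Step 0 (initial): 2 infected
Step 1: +6 new -> 8 infected
Step 2: +9 new -> 17 infected
Step 3: +8 new -> 25 infected
Step 4: +6 new -> 31 infected
Step 5: +3 new -> 34 infected
Step 6: +1 new -> 35 infected
Step 7: +0 new -> 35 infected

Answer: 35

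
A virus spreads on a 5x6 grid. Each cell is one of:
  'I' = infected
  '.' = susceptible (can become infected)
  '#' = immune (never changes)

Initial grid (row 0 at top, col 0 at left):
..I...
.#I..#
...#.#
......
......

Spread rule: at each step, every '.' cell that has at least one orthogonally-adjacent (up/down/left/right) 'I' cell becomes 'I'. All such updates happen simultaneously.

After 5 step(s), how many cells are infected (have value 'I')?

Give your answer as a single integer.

Answer: 25

Derivation:
Step 0 (initial): 2 infected
Step 1: +4 new -> 6 infected
Step 2: +5 new -> 11 infected
Step 3: +7 new -> 18 infected
Step 4: +4 new -> 22 infected
Step 5: +3 new -> 25 infected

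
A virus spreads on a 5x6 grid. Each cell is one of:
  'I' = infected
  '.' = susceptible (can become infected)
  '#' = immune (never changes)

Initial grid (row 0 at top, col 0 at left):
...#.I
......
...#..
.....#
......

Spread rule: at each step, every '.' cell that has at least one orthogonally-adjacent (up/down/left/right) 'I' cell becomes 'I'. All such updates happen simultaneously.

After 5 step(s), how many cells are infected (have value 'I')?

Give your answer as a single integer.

Step 0 (initial): 1 infected
Step 1: +2 new -> 3 infected
Step 2: +2 new -> 5 infected
Step 3: +2 new -> 7 infected
Step 4: +2 new -> 9 infected
Step 5: +5 new -> 14 infected

Answer: 14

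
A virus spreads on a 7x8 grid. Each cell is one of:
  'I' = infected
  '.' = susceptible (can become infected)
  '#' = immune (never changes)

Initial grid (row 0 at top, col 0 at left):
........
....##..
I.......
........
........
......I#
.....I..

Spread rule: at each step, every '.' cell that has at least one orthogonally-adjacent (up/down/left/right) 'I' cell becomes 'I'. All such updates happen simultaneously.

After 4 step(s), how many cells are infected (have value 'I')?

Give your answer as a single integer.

Step 0 (initial): 3 infected
Step 1: +7 new -> 10 infected
Step 2: +11 new -> 21 infected
Step 3: +12 new -> 33 infected
Step 4: +14 new -> 47 infected

Answer: 47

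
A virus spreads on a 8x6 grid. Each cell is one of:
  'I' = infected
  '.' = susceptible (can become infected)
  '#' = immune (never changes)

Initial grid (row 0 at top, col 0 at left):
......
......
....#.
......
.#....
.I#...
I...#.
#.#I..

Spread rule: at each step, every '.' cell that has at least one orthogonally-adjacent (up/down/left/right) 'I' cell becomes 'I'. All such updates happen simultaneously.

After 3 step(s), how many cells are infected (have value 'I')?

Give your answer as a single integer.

Step 0 (initial): 3 infected
Step 1: +4 new -> 7 infected
Step 2: +5 new -> 12 infected
Step 3: +4 new -> 16 infected

Answer: 16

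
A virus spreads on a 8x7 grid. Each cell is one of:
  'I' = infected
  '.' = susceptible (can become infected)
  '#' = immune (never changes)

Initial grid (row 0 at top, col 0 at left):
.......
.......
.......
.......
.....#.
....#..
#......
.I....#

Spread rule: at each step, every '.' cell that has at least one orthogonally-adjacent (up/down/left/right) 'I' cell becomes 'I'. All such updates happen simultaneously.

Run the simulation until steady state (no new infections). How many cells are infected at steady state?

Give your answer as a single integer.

Step 0 (initial): 1 infected
Step 1: +3 new -> 4 infected
Step 2: +3 new -> 7 infected
Step 3: +5 new -> 12 infected
Step 4: +6 new -> 18 infected
Step 5: +5 new -> 23 infected
Step 6: +7 new -> 30 infected
Step 7: +6 new -> 36 infected
Step 8: +6 new -> 42 infected
Step 9: +4 new -> 46 infected
Step 10: +3 new -> 49 infected
Step 11: +2 new -> 51 infected
Step 12: +1 new -> 52 infected
Step 13: +0 new -> 52 infected

Answer: 52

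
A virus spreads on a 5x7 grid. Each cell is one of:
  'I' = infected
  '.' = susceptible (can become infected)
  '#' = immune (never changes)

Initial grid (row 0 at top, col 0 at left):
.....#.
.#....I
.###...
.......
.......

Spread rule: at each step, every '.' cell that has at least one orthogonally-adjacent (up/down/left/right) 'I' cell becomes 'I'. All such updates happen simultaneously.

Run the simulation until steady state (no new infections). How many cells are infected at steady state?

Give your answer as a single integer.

Answer: 30

Derivation:
Step 0 (initial): 1 infected
Step 1: +3 new -> 4 infected
Step 2: +3 new -> 7 infected
Step 3: +5 new -> 12 infected
Step 4: +4 new -> 16 infected
Step 5: +3 new -> 19 infected
Step 6: +3 new -> 22 infected
Step 7: +3 new -> 25 infected
Step 8: +3 new -> 28 infected
Step 9: +2 new -> 30 infected
Step 10: +0 new -> 30 infected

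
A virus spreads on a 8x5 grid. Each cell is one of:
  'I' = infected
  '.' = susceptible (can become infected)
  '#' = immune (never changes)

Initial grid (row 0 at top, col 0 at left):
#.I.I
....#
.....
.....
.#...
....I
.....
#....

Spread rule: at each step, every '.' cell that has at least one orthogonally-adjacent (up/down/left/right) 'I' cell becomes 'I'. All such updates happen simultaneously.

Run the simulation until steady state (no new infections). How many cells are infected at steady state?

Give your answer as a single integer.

Answer: 36

Derivation:
Step 0 (initial): 3 infected
Step 1: +6 new -> 9 infected
Step 2: +8 new -> 17 infected
Step 3: +10 new -> 27 infected
Step 4: +5 new -> 32 infected
Step 5: +4 new -> 36 infected
Step 6: +0 new -> 36 infected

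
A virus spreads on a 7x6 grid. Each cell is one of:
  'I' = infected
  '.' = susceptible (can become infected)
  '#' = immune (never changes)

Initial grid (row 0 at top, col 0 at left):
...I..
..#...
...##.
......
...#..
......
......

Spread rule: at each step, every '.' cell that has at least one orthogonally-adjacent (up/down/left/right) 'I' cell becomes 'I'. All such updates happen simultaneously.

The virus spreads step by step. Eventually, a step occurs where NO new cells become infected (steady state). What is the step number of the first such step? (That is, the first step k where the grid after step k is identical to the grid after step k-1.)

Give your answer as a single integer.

Answer: 11

Derivation:
Step 0 (initial): 1 infected
Step 1: +3 new -> 4 infected
Step 2: +3 new -> 7 infected
Step 3: +3 new -> 10 infected
Step 4: +3 new -> 13 infected
Step 5: +4 new -> 17 infected
Step 6: +5 new -> 22 infected
Step 7: +6 new -> 28 infected
Step 8: +5 new -> 33 infected
Step 9: +4 new -> 37 infected
Step 10: +1 new -> 38 infected
Step 11: +0 new -> 38 infected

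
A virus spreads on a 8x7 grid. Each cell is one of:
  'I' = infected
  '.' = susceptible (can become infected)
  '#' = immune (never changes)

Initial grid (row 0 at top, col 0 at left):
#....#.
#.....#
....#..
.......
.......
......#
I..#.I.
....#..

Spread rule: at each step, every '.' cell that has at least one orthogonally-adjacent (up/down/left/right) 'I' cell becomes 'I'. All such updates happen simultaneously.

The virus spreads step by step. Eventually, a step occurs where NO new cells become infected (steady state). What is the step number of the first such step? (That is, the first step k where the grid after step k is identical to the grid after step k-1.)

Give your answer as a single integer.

Answer: 9

Derivation:
Step 0 (initial): 2 infected
Step 1: +7 new -> 9 infected
Step 2: +7 new -> 16 infected
Step 3: +8 new -> 24 infected
Step 4: +8 new -> 32 infected
Step 5: +5 new -> 37 infected
Step 6: +4 new -> 41 infected
Step 7: +4 new -> 45 infected
Step 8: +2 new -> 47 infected
Step 9: +0 new -> 47 infected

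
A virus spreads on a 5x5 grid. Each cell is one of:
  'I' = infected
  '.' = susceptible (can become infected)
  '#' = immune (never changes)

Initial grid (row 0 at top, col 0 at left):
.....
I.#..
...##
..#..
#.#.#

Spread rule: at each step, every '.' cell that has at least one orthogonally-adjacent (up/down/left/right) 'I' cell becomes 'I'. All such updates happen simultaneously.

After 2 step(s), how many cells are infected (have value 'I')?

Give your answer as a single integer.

Step 0 (initial): 1 infected
Step 1: +3 new -> 4 infected
Step 2: +3 new -> 7 infected

Answer: 7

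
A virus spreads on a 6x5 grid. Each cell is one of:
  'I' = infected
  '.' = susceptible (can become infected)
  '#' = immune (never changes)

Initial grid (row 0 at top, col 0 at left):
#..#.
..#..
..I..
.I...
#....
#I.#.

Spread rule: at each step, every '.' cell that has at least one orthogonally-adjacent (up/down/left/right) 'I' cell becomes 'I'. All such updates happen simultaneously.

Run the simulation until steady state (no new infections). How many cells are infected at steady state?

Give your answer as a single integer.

Answer: 24

Derivation:
Step 0 (initial): 3 infected
Step 1: +6 new -> 9 infected
Step 2: +6 new -> 15 infected
Step 3: +5 new -> 20 infected
Step 4: +3 new -> 23 infected
Step 5: +1 new -> 24 infected
Step 6: +0 new -> 24 infected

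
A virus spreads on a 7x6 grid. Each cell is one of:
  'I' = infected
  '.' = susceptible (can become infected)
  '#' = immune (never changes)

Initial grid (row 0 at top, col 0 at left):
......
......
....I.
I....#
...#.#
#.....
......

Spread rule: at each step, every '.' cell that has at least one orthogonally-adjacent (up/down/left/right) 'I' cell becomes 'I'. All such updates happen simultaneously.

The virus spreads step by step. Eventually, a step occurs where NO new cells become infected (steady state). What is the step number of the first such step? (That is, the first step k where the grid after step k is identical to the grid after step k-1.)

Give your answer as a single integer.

Answer: 6

Derivation:
Step 0 (initial): 2 infected
Step 1: +7 new -> 9 infected
Step 2: +10 new -> 19 infected
Step 3: +8 new -> 27 infected
Step 4: +7 new -> 34 infected
Step 5: +4 new -> 38 infected
Step 6: +0 new -> 38 infected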